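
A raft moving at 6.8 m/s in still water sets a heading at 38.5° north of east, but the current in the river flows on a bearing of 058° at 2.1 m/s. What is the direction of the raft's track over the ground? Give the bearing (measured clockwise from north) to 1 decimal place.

053.0°

Taking east as x and north as y: velocity relative to the water = (5.322, 4.233) m/s; the water relative to ground = (1.781, 1.113) m/s.
Velocity relative to ground = (5.322, 4.233) + (1.781, 1.113) = (7.103, 5.346) m/s.
Bearing = atan2(7.10, 5.35) = 53.03° clockwise from north.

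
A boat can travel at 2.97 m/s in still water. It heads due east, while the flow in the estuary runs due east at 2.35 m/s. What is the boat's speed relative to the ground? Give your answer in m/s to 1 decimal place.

5.3 m/s

Taking east as x and north as y: velocity relative to the water = (2.970, 0.000) m/s; the water relative to ground = (2.350, 0.000) m/s.
Velocity relative to ground = (2.970, 0.000) + (2.350, 0.000) = (5.320, 0.000) m/s.
Speed = |(5.320, 0.000)| = 5.320 m/s.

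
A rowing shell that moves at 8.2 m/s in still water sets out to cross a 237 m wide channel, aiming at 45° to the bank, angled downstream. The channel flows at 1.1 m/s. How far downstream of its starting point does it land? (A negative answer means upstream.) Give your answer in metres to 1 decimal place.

282.0 m

Perpendicular speed = 5.798 m/s; crossing time = 237 / 5.798 = 40.874 s.
Net downstream speed = 6.898 m/s.
Drift = 6.898 × 40.874 = 281.962 m (downstream).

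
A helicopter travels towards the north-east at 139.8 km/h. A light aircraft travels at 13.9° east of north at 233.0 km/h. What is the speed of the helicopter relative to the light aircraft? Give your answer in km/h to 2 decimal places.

Taking east as x and north as y: helicopter velocity = (98.854, 98.854) km/h; light aircraft velocity = (55.973, 226.177) km/h.
Velocity of helicopter relative to light aircraft = (98.854, 98.854) − (55.973, 226.177) = (42.880, -127.323) km/h.
Magnitude = |(42.880, -127.323)| = 134.350 km/h.

134.35 km/h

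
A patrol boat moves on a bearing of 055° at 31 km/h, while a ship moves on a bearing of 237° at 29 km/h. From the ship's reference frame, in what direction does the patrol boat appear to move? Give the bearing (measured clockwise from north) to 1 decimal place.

056.0°

Taking east as x and north as y: patrol boat velocity = (25.394, 17.781) km/h; ship velocity = (-24.321, -15.795) km/h.
Velocity of patrol boat relative to ship = (25.394, 17.781) − (-24.321, -15.795) = (49.715, 33.575) km/h.
Bearing = atan2(49.72, 33.58) = 55.97° clockwise from north.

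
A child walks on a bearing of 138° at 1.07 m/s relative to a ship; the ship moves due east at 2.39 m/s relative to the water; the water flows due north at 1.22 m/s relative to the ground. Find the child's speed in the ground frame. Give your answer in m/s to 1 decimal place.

3.1 m/s

In east/north components (m/s): child relative to ship = (0.716, -0.795); ship relative to water = (2.390, 0.000); water relative to ground = (0.000, 1.220).
Sum = (3.106, 0.425) m/s.
Speed = |(3.106, 0.425)| = 3.135 m/s.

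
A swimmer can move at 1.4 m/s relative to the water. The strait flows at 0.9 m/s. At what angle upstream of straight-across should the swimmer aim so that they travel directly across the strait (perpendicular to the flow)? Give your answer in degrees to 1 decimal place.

To cancel the current, the upstream component of the swimmer's velocity must equal the flow: 1.4 sin θ = 0.9.
sin θ = 0.9 / 1.4 = 0.6429.
θ = arcsin(0.6429) = 40.005°.

40.0°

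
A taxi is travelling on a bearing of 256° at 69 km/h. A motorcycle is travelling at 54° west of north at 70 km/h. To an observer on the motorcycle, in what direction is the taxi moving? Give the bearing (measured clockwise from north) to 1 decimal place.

190.1°

Taking east as x and north as y: taxi velocity = (-66.950, -16.693) km/h; motorcycle velocity = (-56.631, 41.145) km/h.
Velocity of taxi relative to motorcycle = (-66.950, -16.693) − (-56.631, 41.145) = (-10.319, -57.838) km/h.
Bearing = atan2(-10.32, -57.84) = 190.12° clockwise from north.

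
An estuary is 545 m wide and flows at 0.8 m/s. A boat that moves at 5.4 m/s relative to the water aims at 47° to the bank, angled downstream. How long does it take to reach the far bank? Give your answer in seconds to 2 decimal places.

The component of the boat's velocity perpendicular to the bank is 5.4 × sin 47° = 3.949 m/s.
The flow acts along the bank and has no component across it.
Time = 545 / 3.949 = 137.999 s.

138.00 s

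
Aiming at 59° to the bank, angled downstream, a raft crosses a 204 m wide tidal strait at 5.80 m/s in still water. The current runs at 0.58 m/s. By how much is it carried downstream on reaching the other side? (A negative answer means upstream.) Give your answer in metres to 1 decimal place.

Perpendicular speed = 4.972 m/s; crossing time = 204 / 4.972 = 41.033 s.
Net downstream speed = 3.567 m/s.
Drift = 3.567 × 41.033 = 146.375 m (downstream).

146.4 m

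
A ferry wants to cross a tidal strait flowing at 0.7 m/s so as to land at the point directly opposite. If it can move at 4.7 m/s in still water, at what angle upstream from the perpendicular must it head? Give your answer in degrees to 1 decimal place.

To cancel the current, the upstream component of the ferry's velocity must equal the flow: 4.7 sin θ = 0.7.
sin θ = 0.7 / 4.7 = 0.1489.
θ = arcsin(0.1489) = 8.565°.

8.6°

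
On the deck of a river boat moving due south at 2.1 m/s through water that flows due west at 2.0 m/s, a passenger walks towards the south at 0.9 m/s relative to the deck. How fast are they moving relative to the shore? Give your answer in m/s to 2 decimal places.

In east/north components (m/s): passenger relative to river boat = (0.000, -0.900); river boat relative to water = (0.000, -2.100); water relative to ground = (-2.000, 0.000).
Sum = (-2.000, -3.000) m/s.
Speed = |(-2.000, -3.000)| = 3.606 m/s.

3.61 m/s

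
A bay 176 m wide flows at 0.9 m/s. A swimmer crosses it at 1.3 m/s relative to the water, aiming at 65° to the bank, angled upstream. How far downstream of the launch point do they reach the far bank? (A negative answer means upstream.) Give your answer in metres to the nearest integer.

Perpendicular speed = 1.178 m/s; crossing time = 176 / 1.178 = 149.380 s.
Net downstream speed = 0.351 m/s.
Drift = 0.351 × 149.380 = 52.372 m (downstream).

52 m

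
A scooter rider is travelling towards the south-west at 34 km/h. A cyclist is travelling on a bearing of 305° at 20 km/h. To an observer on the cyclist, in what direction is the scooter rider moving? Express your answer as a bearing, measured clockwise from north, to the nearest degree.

192°

Taking east as x and north as y: scooter rider velocity = (-24.042, -24.042) km/h; cyclist velocity = (-16.383, 11.472) km/h.
Velocity of scooter rider relative to cyclist = (-24.042, -24.042) − (-16.383, 11.472) = (-7.659, -35.513) km/h.
Bearing = atan2(-7.66, -35.51) = 192.17° clockwise from north.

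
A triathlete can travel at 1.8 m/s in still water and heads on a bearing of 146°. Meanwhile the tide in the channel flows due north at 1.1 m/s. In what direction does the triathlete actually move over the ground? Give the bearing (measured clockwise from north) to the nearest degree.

111°

Taking east as x and north as y: velocity relative to the water = (1.007, -1.492) m/s; the water relative to ground = (0.000, 1.100) m/s.
Velocity relative to ground = (1.007, -1.492) + (0.000, 1.100) = (1.007, -0.392) m/s.
Bearing = atan2(1.01, -0.39) = 111.29° clockwise from north.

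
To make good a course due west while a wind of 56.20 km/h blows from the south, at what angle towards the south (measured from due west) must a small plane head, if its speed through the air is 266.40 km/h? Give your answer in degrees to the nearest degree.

The wind pushes perpendicular to the desired track; the heading must have a component into the wind equal to 56.20 km/h: 266.40 sin θ = 56.20.
sin θ = 0.2110, so θ = 12.179°.

12°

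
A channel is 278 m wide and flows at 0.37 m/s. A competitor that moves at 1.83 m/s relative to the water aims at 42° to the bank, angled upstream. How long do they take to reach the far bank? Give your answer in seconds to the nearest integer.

227 s

The component of the competitor's velocity perpendicular to the bank is 1.83 × sin 42° = 1.225 m/s.
The flow acts along the bank and has no component across it.
Time = 278 / 1.225 = 227.030 s.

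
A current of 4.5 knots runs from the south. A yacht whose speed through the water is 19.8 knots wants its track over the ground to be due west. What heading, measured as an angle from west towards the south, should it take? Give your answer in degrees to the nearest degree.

13°

The current pushes perpendicular to the desired track; the heading must have a component into the current equal to 4.5 knots: 19.8 sin θ = 4.5.
sin θ = 0.2273, so θ = 13.137°.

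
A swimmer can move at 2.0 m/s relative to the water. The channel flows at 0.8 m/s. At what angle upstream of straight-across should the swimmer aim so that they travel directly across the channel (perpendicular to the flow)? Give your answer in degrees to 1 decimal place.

To cancel the current, the upstream component of the swimmer's velocity must equal the flow: 2.0 sin θ = 0.8.
sin θ = 0.8 / 2.0 = 0.4000.
θ = arcsin(0.4000) = 23.578°.

23.6°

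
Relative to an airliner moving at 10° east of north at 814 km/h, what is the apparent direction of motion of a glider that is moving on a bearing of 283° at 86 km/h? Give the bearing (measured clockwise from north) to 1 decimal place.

Taking east as x and north as y: glider velocity = (-83.796, 19.346) km/h; airliner velocity = (141.350, 801.634) km/h.
Velocity of glider relative to airliner = (-83.796, 19.346) − (141.350, 801.634) = (-225.145, -782.288) km/h.
Bearing = atan2(-225.15, -782.29) = 196.06° clockwise from north.

196.1°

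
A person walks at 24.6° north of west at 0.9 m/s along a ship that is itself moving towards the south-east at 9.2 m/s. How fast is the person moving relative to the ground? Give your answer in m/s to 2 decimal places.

8.36 m/s

Taking east as x and north as y: ship velocity = (6.505, -6.505) m/s; person velocity relative to ship = (-0.818, 0.375) m/s.
Velocity relative to ground = (6.505, -6.505) + (-0.818, 0.375) = (5.687, -6.131) m/s.
Speed = |(5.687, -6.131)| = 8.362 m/s.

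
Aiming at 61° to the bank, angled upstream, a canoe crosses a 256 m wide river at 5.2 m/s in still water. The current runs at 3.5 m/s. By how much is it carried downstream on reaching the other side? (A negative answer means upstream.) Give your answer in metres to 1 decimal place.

Perpendicular speed = 4.548 m/s; crossing time = 256 / 4.548 = 56.288 s.
Net downstream speed = 0.979 m/s.
Drift = 0.979 × 56.288 = 55.106 m (downstream).

55.1 m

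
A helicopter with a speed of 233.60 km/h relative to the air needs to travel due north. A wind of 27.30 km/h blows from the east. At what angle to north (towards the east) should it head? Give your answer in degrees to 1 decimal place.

6.7°

The wind pushes perpendicular to the desired track; the heading must have a component into the wind equal to 27.30 km/h: 233.60 sin θ = 27.30.
sin θ = 0.1169, so θ = 6.711°.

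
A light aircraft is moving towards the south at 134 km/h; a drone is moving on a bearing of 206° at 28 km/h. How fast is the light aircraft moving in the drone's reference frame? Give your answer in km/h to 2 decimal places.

Taking east as x and north as y: light aircraft velocity = (0.000, -134.000) km/h; drone velocity = (-12.274, -25.166) km/h.
Velocity of light aircraft relative to drone = (0.000, -134.000) − (-12.274, -25.166) = (12.274, -108.834) km/h.
Magnitude = |(12.274, -108.834)| = 109.524 km/h.

109.52 km/h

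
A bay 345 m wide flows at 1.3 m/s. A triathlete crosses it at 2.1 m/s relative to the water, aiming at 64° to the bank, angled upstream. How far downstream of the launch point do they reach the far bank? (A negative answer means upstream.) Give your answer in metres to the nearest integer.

Perpendicular speed = 1.887 m/s; crossing time = 345 / 1.887 = 182.785 s.
Net downstream speed = 0.379 m/s.
Drift = 0.379 × 182.785 = 69.352 m (downstream).

69 m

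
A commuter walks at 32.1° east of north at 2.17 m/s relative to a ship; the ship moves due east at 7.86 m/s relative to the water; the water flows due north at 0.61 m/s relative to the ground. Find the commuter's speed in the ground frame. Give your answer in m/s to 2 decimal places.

9.34 m/s

In east/north components (m/s): commuter relative to ship = (1.153, 1.838); ship relative to water = (7.860, 0.000); water relative to ground = (0.000, 0.610).
Sum = (9.013, 2.448) m/s.
Speed = |(9.013, 2.448)| = 9.340 m/s.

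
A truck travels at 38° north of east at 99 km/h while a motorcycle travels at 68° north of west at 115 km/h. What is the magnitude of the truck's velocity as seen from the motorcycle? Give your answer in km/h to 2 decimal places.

129.42 km/h

Taking east as x and north as y: truck velocity = (78.013, 60.950) km/h; motorcycle velocity = (-43.080, 106.626) km/h.
Velocity of truck relative to motorcycle = (78.013, 60.950) − (-43.080, 106.626) = (121.093, -45.676) km/h.
Magnitude = |(121.093, -45.676)| = 129.421 km/h.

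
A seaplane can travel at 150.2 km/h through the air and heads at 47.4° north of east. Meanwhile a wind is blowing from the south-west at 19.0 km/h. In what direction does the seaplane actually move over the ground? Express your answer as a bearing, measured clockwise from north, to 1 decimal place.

042.9°

Taking east as x and north as y: velocity relative to the air = (101.667, 110.562) km/h; the air relative to ground = (13.435, 13.435) km/h.
Velocity relative to ground = (101.667, 110.562) + (13.435, 13.435) = (115.102, 123.997) km/h.
Bearing = atan2(115.10, 124.00) = 42.87° clockwise from north.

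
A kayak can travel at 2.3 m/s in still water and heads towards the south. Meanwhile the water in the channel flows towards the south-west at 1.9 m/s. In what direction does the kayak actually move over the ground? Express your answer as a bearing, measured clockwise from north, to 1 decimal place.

Taking east as x and north as y: velocity relative to the water = (0.000, -2.300) m/s; the water relative to ground = (-1.344, -1.344) m/s.
Velocity relative to ground = (0.000, -2.300) + (-1.344, -1.344) = (-1.344, -3.644) m/s.
Bearing = atan2(-1.34, -3.64) = 200.24° clockwise from north.

200.2°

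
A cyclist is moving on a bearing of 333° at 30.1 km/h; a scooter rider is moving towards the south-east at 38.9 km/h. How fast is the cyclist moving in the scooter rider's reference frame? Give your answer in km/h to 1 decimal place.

Taking east as x and north as y: cyclist velocity = (-13.665, 26.819) km/h; scooter rider velocity = (27.506, -27.506) km/h.
Velocity of cyclist relative to scooter rider = (-13.665, 26.819) − (27.506, -27.506) = (-41.172, 54.326) km/h.
Magnitude = |(-41.172, 54.326)| = 68.164 km/h.

68.2 km/h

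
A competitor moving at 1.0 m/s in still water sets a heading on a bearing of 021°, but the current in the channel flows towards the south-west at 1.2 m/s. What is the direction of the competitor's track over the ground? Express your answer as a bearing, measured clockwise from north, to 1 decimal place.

279.8°

Taking east as x and north as y: velocity relative to the water = (0.358, 0.934) m/s; the water relative to ground = (-0.849, -0.849) m/s.
Velocity relative to ground = (0.358, 0.934) + (-0.849, -0.849) = (-0.490, 0.085) m/s.
Bearing = atan2(-0.49, 0.09) = 279.84° clockwise from north.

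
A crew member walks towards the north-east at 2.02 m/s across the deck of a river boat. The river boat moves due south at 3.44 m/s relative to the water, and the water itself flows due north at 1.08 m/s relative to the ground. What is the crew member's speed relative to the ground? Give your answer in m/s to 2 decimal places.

In east/north components (m/s): crew member relative to river boat = (1.428, 1.428); river boat relative to water = (0.000, -3.440); water relative to ground = (0.000, 1.080).
Sum = (1.428, -0.932) m/s.
Speed = |(1.428, -0.932)| = 1.705 m/s.

1.71 m/s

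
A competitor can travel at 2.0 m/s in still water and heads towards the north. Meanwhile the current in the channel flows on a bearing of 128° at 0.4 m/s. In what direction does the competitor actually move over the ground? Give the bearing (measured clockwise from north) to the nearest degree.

010°

Taking east as x and north as y: velocity relative to the water = (0.000, 2.000) m/s; the water relative to ground = (0.315, -0.246) m/s.
Velocity relative to ground = (0.000, 2.000) + (0.315, -0.246) = (0.315, 1.754) m/s.
Bearing = atan2(0.32, 1.75) = 10.19° clockwise from north.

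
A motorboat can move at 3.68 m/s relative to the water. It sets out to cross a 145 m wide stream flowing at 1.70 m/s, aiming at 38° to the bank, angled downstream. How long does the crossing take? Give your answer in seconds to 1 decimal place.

64.0 s

The component of the motorboat's velocity perpendicular to the bank is 3.68 × sin 38° = 2.266 m/s.
Only the cross-stream component determines the crossing time; the current contributes nothing perpendicular to the bank.
Time = 145 / 2.266 = 64.000 s.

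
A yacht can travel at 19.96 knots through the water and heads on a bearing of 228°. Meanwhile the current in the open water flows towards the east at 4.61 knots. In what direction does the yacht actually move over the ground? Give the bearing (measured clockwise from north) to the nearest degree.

217°

Taking east as x and north as y: velocity relative to the water = (-14.833, -13.356) knots; the water relative to ground = (4.610, 0.000) knots.
Velocity relative to ground = (-14.833, -13.356) + (4.610, 0.000) = (-10.223, -13.356) knots.
Bearing = atan2(-10.22, -13.36) = 217.43° clockwise from north.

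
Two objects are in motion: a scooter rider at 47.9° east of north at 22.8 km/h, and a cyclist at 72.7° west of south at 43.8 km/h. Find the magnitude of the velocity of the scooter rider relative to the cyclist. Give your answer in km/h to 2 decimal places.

Taking east as x and north as y: scooter rider velocity = (16.917, 15.286) km/h; cyclist velocity = (-41.819, -13.025) km/h.
Velocity of scooter rider relative to cyclist = (16.917, 15.286) − (-41.819, -13.025) = (58.736, 28.311) km/h.
Magnitude = |(58.736, 28.311)| = 65.202 km/h.

65.20 km/h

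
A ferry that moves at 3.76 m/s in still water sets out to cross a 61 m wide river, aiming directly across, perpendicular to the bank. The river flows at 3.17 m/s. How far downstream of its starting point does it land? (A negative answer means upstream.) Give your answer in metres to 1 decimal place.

Perpendicular speed = 3.760 m/s; crossing time = 61 / 3.760 = 16.223 s.
Net downstream speed = 3.170 m/s.
Drift = 3.170 × 16.223 = 51.428 m (downstream).

51.4 m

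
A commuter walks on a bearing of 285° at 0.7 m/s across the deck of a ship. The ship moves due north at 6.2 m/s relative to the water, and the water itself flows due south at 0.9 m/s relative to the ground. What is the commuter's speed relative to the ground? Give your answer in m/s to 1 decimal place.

In east/north components (m/s): commuter relative to ship = (-0.676, 0.181); ship relative to water = (0.000, 6.200); water relative to ground = (0.000, -0.900).
Sum = (-0.676, 5.481) m/s.
Speed = |(-0.676, 5.481)| = 5.523 m/s.

5.5 m/s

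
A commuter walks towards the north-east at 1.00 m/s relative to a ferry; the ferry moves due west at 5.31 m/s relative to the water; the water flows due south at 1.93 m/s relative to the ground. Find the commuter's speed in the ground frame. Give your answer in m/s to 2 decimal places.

4.76 m/s

In east/north components (m/s): commuter relative to ferry = (0.707, 0.707); ferry relative to water = (-5.310, 0.000); water relative to ground = (0.000, -1.930).
Sum = (-4.603, -1.223) m/s.
Speed = |(-4.603, -1.223)| = 4.763 m/s.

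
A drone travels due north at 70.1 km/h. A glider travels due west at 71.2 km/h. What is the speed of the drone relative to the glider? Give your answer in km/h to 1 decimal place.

Taking east as x and north as y: drone velocity = (0.000, 70.100) km/h; glider velocity = (-71.200, 0.000) km/h.
Velocity of drone relative to glider = (0.000, 70.100) − (-71.200, 0.000) = (71.200, 70.100) km/h.
Magnitude = |(71.200, 70.100)| = 99.917 km/h.

99.9 km/h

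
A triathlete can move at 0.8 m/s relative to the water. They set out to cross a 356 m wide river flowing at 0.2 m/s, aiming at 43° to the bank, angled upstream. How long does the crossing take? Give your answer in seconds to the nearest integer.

The component of the triathlete's velocity perpendicular to the bank is 0.8 × sin 43° = 0.546 m/s.
The current is parallel to the bank, so it does not affect the crossing time.
Time = 356 / 0.546 = 652.494 s.

652 s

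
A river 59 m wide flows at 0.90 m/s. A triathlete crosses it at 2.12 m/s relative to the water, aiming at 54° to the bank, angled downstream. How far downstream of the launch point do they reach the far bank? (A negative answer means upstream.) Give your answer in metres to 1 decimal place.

Perpendicular speed = 1.715 m/s; crossing time = 59 / 1.715 = 34.400 s.
Net downstream speed = 2.146 m/s.
Drift = 2.146 × 34.400 = 73.826 m (downstream).

73.8 m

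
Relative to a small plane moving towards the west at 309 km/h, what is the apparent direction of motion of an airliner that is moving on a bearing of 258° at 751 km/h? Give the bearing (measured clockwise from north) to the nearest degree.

250°

Taking east as x and north as y: airliner velocity = (-734.589, -156.142) km/h; small plane velocity = (-309.000, 0.000) km/h.
Velocity of airliner relative to small plane = (-734.589, -156.142) − (-309.000, 0.000) = (-425.589, -156.142) km/h.
Bearing = atan2(-425.59, -156.14) = 249.85° clockwise from north.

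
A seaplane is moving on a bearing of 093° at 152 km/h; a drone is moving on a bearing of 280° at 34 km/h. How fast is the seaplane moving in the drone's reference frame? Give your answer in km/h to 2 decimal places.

Taking east as x and north as y: seaplane velocity = (151.792, -7.955) km/h; drone velocity = (-33.483, 5.904) km/h.
Velocity of seaplane relative to drone = (151.792, -7.955) − (-33.483, 5.904) = (185.275, -13.859) km/h.
Magnitude = |(185.275, -13.859)| = 185.793 km/h.

185.79 km/h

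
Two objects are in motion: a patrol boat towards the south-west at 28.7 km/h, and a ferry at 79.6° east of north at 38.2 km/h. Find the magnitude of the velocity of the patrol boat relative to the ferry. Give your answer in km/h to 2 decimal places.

63.94 km/h

Taking east as x and north as y: patrol boat velocity = (-20.294, -20.294) km/h; ferry velocity = (37.572, 6.896) km/h.
Velocity of patrol boat relative to ferry = (-20.294, -20.294) − (37.572, 6.896) = (-57.866, -27.190) km/h.
Magnitude = |(-57.866, -27.190)| = 63.936 km/h.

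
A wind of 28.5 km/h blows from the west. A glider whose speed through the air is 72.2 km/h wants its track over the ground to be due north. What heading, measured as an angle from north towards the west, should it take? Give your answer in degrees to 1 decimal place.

23.2°

The wind pushes perpendicular to the desired track; the heading must have a component into the wind equal to 28.5 km/h: 72.2 sin θ = 28.5.
sin θ = 0.3947, so θ = 23.250°.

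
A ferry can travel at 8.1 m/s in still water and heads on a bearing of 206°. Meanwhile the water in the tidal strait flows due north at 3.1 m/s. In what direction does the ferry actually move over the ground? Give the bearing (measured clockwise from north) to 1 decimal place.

220.3°

Taking east as x and north as y: velocity relative to the water = (-3.551, -7.280) m/s; the water relative to ground = (0.000, 3.100) m/s.
Velocity relative to ground = (-3.551, -7.280) + (0.000, 3.100) = (-3.551, -4.180) m/s.
Bearing = atan2(-3.55, -4.18) = 220.35° clockwise from north.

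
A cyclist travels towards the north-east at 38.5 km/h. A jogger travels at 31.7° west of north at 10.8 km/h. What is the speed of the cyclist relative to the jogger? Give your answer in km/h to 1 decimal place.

37.5 km/h

Taking east as x and north as y: cyclist velocity = (27.224, 27.224) km/h; jogger velocity = (-5.675, 9.189) km/h.
Velocity of cyclist relative to jogger = (27.224, 27.224) − (-5.675, 9.189) = (32.899, 18.035) km/h.
Magnitude = |(32.899, 18.035)| = 37.518 km/h.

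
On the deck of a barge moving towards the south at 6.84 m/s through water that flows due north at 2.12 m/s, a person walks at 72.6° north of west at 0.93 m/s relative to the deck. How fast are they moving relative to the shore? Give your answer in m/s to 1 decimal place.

3.8 m/s

In east/north components (m/s): person relative to barge = (-0.278, 0.887); barge relative to water = (0.000, -6.840); water relative to ground = (0.000, 2.120).
Sum = (-0.278, -3.833) m/s.
Speed = |(-0.278, -3.833)| = 3.843 m/s.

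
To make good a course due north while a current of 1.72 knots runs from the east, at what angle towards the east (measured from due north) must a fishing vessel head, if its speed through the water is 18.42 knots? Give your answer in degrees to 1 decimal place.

5.4°

The current pushes perpendicular to the desired track; the heading must have a component into the current equal to 1.72 knots: 18.42 sin θ = 1.72.
sin θ = 0.0934, so θ = 5.358°.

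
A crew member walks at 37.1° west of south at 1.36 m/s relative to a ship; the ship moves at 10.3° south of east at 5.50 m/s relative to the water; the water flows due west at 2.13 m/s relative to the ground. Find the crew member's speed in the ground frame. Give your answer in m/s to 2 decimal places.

In east/north components (m/s): crew member relative to ship = (-0.820, -1.085); ship relative to water = (5.411, -0.983); water relative to ground = (-2.130, 0.000).
Sum = (2.461, -2.068) m/s.
Speed = |(2.461, -2.068)| = 3.215 m/s.

3.21 m/s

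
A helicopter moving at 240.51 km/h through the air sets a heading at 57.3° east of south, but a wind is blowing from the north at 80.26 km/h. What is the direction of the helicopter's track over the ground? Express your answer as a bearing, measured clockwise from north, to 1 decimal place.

Taking east as x and north as y: velocity relative to the air = (202.392, -129.933) km/h; the air relative to ground = (0.000, -80.260) km/h.
Velocity relative to ground = (202.392, -129.933) + (0.000, -80.260) = (202.392, -210.193) km/h.
Bearing = atan2(202.39, -210.19) = 136.08° clockwise from north.

136.1°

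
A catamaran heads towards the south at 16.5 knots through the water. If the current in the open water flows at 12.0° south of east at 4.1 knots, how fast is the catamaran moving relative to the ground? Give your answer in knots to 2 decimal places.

17.81 knots

Taking east as x and north as y: velocity relative to the water = (0.000, -16.500) knots; the water relative to ground = (4.010, -0.852) knots.
Velocity relative to ground = (0.000, -16.500) + (4.010, -0.852) = (4.010, -17.352) knots.
Speed = |(4.010, -17.352)| = 17.810 knots.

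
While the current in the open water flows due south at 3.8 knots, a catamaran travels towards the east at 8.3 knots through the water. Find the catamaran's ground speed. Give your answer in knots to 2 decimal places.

Taking east as x and north as y: velocity relative to the water = (8.300, 0.000) knots; the water relative to ground = (0.000, -3.800) knots.
Velocity relative to ground = (8.300, 0.000) + (0.000, -3.800) = (8.300, -3.800) knots.
Speed = |(8.300, -3.800)| = 9.129 knots.

9.13 knots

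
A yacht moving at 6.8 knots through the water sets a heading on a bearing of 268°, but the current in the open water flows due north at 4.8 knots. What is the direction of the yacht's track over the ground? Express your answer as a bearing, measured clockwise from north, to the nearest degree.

304°

Taking east as x and north as y: velocity relative to the water = (-6.796, -0.237) knots; the water relative to ground = (0.000, 4.800) knots.
Velocity relative to ground = (-6.796, -0.237) + (0.000, 4.800) = (-6.796, 4.563) knots.
Bearing = atan2(-6.80, 4.56) = 303.88° clockwise from north.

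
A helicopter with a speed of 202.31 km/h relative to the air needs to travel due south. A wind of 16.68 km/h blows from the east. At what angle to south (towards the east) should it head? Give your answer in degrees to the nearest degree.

The wind pushes perpendicular to the desired track; the heading must have a component into the wind equal to 16.68 km/h: 202.31 sin θ = 16.68.
sin θ = 0.0824, so θ = 4.729°.

5°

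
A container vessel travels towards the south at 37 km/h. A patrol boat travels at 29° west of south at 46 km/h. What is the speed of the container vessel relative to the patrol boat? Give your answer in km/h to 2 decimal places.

22.53 km/h

Taking east as x and north as y: container vessel velocity = (0.000, -37.000) km/h; patrol boat velocity = (-22.301, -40.233) km/h.
Velocity of container vessel relative to patrol boat = (0.000, -37.000) − (-22.301, -40.233) = (22.301, 3.233) km/h.
Magnitude = |(22.301, 3.233)| = 22.534 km/h.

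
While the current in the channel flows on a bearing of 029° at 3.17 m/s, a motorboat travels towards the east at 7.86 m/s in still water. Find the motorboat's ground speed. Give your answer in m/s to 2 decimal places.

9.80 m/s

Taking east as x and north as y: velocity relative to the water = (7.860, 0.000) m/s; the water relative to ground = (1.537, 2.773) m/s.
Velocity relative to ground = (7.860, 0.000) + (1.537, 2.773) = (9.397, 2.773) m/s.
Speed = |(9.397, 2.773)| = 9.797 m/s.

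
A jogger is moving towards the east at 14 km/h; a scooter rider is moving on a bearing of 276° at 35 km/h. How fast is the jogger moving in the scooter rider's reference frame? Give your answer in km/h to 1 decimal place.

Taking east as x and north as y: jogger velocity = (14.000, 0.000) km/h; scooter rider velocity = (-34.808, 3.658) km/h.
Velocity of jogger relative to scooter rider = (14.000, 0.000) − (-34.808, 3.658) = (48.808, -3.658) km/h.
Magnitude = |(48.808, -3.658)| = 48.945 km/h.

48.9 km/h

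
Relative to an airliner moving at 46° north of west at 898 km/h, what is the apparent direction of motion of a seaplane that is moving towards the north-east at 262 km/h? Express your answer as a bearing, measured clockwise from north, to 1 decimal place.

119.7°

Taking east as x and north as y: seaplane velocity = (185.262, 185.262) km/h; airliner velocity = (-623.803, 645.967) km/h.
Velocity of seaplane relative to airliner = (185.262, 185.262) − (-623.803, 645.967) = (809.065, -460.705) km/h.
Bearing = atan2(809.07, -460.71) = 119.66° clockwise from north.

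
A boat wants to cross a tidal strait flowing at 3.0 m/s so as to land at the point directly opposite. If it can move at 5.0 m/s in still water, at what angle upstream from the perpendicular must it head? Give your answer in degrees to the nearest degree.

To cancel the current, the upstream component of the boat's velocity must equal the flow: 5.0 sin θ = 3.0.
sin θ = 3.0 / 5.0 = 0.6000.
θ = arcsin(0.6000) = 36.870°.

37°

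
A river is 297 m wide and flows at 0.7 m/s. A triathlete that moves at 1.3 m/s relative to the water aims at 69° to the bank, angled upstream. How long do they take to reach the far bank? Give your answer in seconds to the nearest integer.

The component of the triathlete's velocity perpendicular to the bank is 1.3 × sin 69° = 1.214 m/s.
Only the cross-stream component determines the crossing time; the current contributes nothing perpendicular to the bank.
Time = 297 / 1.214 = 244.715 s.

245 s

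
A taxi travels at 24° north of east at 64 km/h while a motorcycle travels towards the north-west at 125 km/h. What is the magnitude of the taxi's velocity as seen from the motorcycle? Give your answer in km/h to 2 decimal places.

Taking east as x and north as y: taxi velocity = (58.467, 26.031) km/h; motorcycle velocity = (-88.388, 88.388) km/h.
Velocity of taxi relative to motorcycle = (58.467, 26.031) − (-88.388, 88.388) = (146.855, -62.357) km/h.
Magnitude = |(146.855, -62.357)| = 159.546 km/h.

159.55 km/h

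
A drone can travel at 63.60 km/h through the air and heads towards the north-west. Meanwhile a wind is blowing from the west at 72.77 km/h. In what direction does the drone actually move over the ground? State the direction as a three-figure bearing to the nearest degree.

Taking east as x and north as y: velocity relative to the air = (-44.972, 44.972) km/h; the air relative to ground = (72.770, 0.000) km/h.
Velocity relative to ground = (-44.972, 44.972) + (72.770, 0.000) = (27.798, 44.972) km/h.
Bearing = atan2(27.80, 44.97) = 31.72° clockwise from north.

032°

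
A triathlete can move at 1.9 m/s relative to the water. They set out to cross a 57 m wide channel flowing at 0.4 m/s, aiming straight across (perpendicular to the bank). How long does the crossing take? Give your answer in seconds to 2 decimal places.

30.00 s

The component of the triathlete's velocity perpendicular to the bank is 1.9 m/s.
Only the cross-stream component determines the crossing time; the current contributes nothing perpendicular to the bank.
Time = 57 / 1.900 = 30.000 s.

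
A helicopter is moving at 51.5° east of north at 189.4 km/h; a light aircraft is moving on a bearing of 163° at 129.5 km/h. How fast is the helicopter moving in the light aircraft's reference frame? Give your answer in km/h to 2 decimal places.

265.75 km/h

Taking east as x and north as y: helicopter velocity = (148.226, 117.904) km/h; light aircraft velocity = (37.862, -123.841) km/h.
Velocity of helicopter relative to light aircraft = (148.226, 117.904) − (37.862, -123.841) = (110.364, 241.746) km/h.
Magnitude = |(110.364, 241.746)| = 265.746 km/h.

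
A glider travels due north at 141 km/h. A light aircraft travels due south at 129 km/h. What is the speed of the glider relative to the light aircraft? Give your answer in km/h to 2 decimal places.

270.00 km/h

Taking east as x and north as y: glider velocity = (0.000, 141.000) km/h; light aircraft velocity = (0.000, -129.000) km/h.
Velocity of glider relative to light aircraft = (0.000, 141.000) − (0.000, -129.000) = (0.000, 270.000) km/h.
Magnitude = |(0.000, 270.000)| = 270.000 km/h.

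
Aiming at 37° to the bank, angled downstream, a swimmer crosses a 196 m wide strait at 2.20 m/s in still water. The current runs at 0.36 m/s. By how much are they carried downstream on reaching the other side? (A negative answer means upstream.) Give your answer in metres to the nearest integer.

313 m

Perpendicular speed = 1.324 m/s; crossing time = 196 / 1.324 = 148.037 s.
Net downstream speed = 2.117 m/s.
Drift = 2.117 × 148.037 = 313.394 m (downstream).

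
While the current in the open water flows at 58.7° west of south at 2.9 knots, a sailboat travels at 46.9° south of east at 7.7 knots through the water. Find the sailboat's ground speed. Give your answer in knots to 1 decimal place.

7.7 knots

Taking east as x and north as y: velocity relative to the water = (5.261, -5.622) knots; the water relative to ground = (-2.478, -1.507) knots.
Velocity relative to ground = (5.261, -5.622) + (-2.478, -1.507) = (2.783, -7.129) knots.
Speed = |(2.783, -7.129)| = 7.653 knots.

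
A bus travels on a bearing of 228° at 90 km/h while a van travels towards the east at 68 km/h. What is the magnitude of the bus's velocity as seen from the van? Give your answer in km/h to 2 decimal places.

Taking east as x and north as y: bus velocity = (-66.883, -60.222) km/h; van velocity = (68.000, 0.000) km/h.
Velocity of bus relative to van = (-66.883, -60.222) − (68.000, 0.000) = (-134.883, -60.222) km/h.
Magnitude = |(-134.883, -60.222)| = 147.716 km/h.

147.72 km/h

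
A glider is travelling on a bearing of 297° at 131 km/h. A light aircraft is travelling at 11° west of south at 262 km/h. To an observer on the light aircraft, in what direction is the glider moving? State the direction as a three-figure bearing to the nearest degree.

Taking east as x and north as y: glider velocity = (-116.722, 59.473) km/h; light aircraft velocity = (-49.992, -257.186) km/h.
Velocity of glider relative to light aircraft = (-116.722, 59.473) − (-49.992, -257.186) = (-66.730, 316.659) km/h.
Bearing = atan2(-66.73, 316.66) = 348.10° clockwise from north.

348°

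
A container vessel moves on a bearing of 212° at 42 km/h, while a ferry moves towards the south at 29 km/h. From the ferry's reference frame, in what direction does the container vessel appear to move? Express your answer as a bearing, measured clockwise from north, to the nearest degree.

Taking east as x and north as y: container vessel velocity = (-22.257, -35.618) km/h; ferry velocity = (0.000, -29.000) km/h.
Velocity of container vessel relative to ferry = (-22.257, -35.618) − (0.000, -29.000) = (-22.257, -6.618) km/h.
Bearing = atan2(-22.26, -6.62) = 253.44° clockwise from north.

253°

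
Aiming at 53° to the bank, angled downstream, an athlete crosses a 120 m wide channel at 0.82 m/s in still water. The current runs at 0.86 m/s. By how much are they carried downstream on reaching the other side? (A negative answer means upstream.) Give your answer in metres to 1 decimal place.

248.0 m

Perpendicular speed = 0.655 m/s; crossing time = 120 / 0.655 = 183.239 s.
Net downstream speed = 1.353 m/s.
Drift = 1.353 × 183.239 = 248.012 m (downstream).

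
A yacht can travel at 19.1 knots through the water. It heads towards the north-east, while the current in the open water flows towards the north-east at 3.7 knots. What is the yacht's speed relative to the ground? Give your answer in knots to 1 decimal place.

Taking east as x and north as y: velocity relative to the water = (13.506, 13.506) knots; the water relative to ground = (2.616, 2.616) knots.
Velocity relative to ground = (13.506, 13.506) + (2.616, 2.616) = (16.122, 16.122) knots.
Speed = |(16.122, 16.122)| = 22.800 knots.

22.8 knots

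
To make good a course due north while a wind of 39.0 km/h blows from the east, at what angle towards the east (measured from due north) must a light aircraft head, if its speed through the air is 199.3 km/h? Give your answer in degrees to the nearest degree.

11°

The wind pushes perpendicular to the desired track; the heading must have a component into the wind equal to 39.0 km/h: 199.3 sin θ = 39.0.
sin θ = 0.1957, so θ = 11.285°.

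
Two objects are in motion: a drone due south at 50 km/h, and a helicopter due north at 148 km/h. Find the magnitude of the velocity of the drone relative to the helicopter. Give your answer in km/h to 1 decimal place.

198.0 km/h

Taking east as x and north as y: drone velocity = (0.000, -50.000) km/h; helicopter velocity = (0.000, 148.000) km/h.
Velocity of drone relative to helicopter = (0.000, -50.000) − (0.000, 148.000) = (0.000, -198.000) km/h.
Magnitude = |(0.000, -198.000)| = 198.000 km/h.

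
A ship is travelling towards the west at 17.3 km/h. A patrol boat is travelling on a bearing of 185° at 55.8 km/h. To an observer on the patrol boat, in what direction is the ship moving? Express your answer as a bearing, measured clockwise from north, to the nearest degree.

347°

Taking east as x and north as y: ship velocity = (-17.300, 0.000) km/h; patrol boat velocity = (-4.863, -55.588) km/h.
Velocity of ship relative to patrol boat = (-17.300, 0.000) − (-4.863, -55.588) = (-12.437, 55.588) km/h.
Bearing = atan2(-12.44, 55.59) = 347.39° clockwise from north.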